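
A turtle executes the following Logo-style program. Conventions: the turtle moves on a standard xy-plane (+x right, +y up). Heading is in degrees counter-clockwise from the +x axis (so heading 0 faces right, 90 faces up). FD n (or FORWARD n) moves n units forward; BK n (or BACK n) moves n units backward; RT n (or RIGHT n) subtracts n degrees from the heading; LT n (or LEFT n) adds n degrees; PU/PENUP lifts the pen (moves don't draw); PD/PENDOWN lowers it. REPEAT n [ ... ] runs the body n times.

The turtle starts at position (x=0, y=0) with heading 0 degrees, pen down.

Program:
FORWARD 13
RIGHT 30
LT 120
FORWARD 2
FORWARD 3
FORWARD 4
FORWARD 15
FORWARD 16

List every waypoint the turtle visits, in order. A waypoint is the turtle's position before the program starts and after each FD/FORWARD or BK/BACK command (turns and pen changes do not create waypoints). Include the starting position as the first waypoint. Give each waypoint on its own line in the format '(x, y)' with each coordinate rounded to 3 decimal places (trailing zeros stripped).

Executing turtle program step by step:
Start: pos=(0,0), heading=0, pen down
FD 13: (0,0) -> (13,0) [heading=0, draw]
RT 30: heading 0 -> 330
LT 120: heading 330 -> 90
FD 2: (13,0) -> (13,2) [heading=90, draw]
FD 3: (13,2) -> (13,5) [heading=90, draw]
FD 4: (13,5) -> (13,9) [heading=90, draw]
FD 15: (13,9) -> (13,24) [heading=90, draw]
FD 16: (13,24) -> (13,40) [heading=90, draw]
Final: pos=(13,40), heading=90, 6 segment(s) drawn
Waypoints (7 total):
(0, 0)
(13, 0)
(13, 2)
(13, 5)
(13, 9)
(13, 24)
(13, 40)

Answer: (0, 0)
(13, 0)
(13, 2)
(13, 5)
(13, 9)
(13, 24)
(13, 40)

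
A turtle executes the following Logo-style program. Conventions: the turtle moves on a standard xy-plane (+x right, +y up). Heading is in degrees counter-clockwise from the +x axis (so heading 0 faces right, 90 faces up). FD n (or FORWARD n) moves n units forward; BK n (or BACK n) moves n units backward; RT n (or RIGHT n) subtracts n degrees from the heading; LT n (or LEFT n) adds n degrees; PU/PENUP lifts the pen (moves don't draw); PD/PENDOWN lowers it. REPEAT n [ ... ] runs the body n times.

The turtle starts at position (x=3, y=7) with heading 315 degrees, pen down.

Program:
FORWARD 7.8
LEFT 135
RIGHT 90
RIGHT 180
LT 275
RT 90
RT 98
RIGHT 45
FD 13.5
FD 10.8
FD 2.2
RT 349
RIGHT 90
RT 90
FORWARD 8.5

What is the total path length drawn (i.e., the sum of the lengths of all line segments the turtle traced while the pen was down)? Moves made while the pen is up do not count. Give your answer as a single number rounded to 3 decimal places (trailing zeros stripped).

Answer: 42.8

Derivation:
Executing turtle program step by step:
Start: pos=(3,7), heading=315, pen down
FD 7.8: (3,7) -> (8.515,1.485) [heading=315, draw]
LT 135: heading 315 -> 90
RT 90: heading 90 -> 0
RT 180: heading 0 -> 180
LT 275: heading 180 -> 95
RT 90: heading 95 -> 5
RT 98: heading 5 -> 267
RT 45: heading 267 -> 222
FD 13.5: (8.515,1.485) -> (-1.517,-7.549) [heading=222, draw]
FD 10.8: (-1.517,-7.549) -> (-9.543,-14.775) [heading=222, draw]
FD 2.2: (-9.543,-14.775) -> (-11.178,-16.247) [heading=222, draw]
RT 349: heading 222 -> 233
RT 90: heading 233 -> 143
RT 90: heading 143 -> 53
FD 8.5: (-11.178,-16.247) -> (-6.062,-9.459) [heading=53, draw]
Final: pos=(-6.062,-9.459), heading=53, 5 segment(s) drawn

Segment lengths:
  seg 1: (3,7) -> (8.515,1.485), length = 7.8
  seg 2: (8.515,1.485) -> (-1.517,-7.549), length = 13.5
  seg 3: (-1.517,-7.549) -> (-9.543,-14.775), length = 10.8
  seg 4: (-9.543,-14.775) -> (-11.178,-16.247), length = 2.2
  seg 5: (-11.178,-16.247) -> (-6.062,-9.459), length = 8.5
Total = 42.8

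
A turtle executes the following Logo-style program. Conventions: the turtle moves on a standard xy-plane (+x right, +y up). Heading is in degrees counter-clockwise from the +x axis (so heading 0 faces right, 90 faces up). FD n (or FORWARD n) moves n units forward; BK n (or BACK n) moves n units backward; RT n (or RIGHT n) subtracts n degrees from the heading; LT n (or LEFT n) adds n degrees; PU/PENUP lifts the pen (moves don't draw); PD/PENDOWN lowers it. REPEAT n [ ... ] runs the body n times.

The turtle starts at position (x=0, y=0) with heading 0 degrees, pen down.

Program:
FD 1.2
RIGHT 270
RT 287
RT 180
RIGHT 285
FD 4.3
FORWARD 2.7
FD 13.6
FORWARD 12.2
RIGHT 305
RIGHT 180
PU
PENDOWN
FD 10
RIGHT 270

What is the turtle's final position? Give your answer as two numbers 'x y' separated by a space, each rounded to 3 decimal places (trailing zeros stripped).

Executing turtle program step by step:
Start: pos=(0,0), heading=0, pen down
FD 1.2: (0,0) -> (1.2,0) [heading=0, draw]
RT 270: heading 0 -> 90
RT 287: heading 90 -> 163
RT 180: heading 163 -> 343
RT 285: heading 343 -> 58
FD 4.3: (1.2,0) -> (3.479,3.647) [heading=58, draw]
FD 2.7: (3.479,3.647) -> (4.909,5.936) [heading=58, draw]
FD 13.6: (4.909,5.936) -> (12.116,17.47) [heading=58, draw]
FD 12.2: (12.116,17.47) -> (18.581,27.816) [heading=58, draw]
RT 305: heading 58 -> 113
RT 180: heading 113 -> 293
PU: pen up
PD: pen down
FD 10: (18.581,27.816) -> (22.489,18.611) [heading=293, draw]
RT 270: heading 293 -> 23
Final: pos=(22.489,18.611), heading=23, 6 segment(s) drawn

Answer: 22.489 18.611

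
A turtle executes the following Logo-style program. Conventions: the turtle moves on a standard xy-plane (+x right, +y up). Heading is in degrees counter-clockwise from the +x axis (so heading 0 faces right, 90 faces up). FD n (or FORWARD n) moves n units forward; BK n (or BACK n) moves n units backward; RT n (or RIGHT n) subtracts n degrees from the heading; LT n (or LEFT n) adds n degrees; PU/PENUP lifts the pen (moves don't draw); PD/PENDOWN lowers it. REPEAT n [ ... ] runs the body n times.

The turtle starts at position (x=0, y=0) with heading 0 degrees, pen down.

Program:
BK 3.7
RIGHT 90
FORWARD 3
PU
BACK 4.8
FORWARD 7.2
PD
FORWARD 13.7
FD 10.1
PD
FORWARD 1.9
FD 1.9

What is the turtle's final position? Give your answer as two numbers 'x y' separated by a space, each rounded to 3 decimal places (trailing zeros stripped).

Executing turtle program step by step:
Start: pos=(0,0), heading=0, pen down
BK 3.7: (0,0) -> (-3.7,0) [heading=0, draw]
RT 90: heading 0 -> 270
FD 3: (-3.7,0) -> (-3.7,-3) [heading=270, draw]
PU: pen up
BK 4.8: (-3.7,-3) -> (-3.7,1.8) [heading=270, move]
FD 7.2: (-3.7,1.8) -> (-3.7,-5.4) [heading=270, move]
PD: pen down
FD 13.7: (-3.7,-5.4) -> (-3.7,-19.1) [heading=270, draw]
FD 10.1: (-3.7,-19.1) -> (-3.7,-29.2) [heading=270, draw]
PD: pen down
FD 1.9: (-3.7,-29.2) -> (-3.7,-31.1) [heading=270, draw]
FD 1.9: (-3.7,-31.1) -> (-3.7,-33) [heading=270, draw]
Final: pos=(-3.7,-33), heading=270, 6 segment(s) drawn

Answer: -3.7 -33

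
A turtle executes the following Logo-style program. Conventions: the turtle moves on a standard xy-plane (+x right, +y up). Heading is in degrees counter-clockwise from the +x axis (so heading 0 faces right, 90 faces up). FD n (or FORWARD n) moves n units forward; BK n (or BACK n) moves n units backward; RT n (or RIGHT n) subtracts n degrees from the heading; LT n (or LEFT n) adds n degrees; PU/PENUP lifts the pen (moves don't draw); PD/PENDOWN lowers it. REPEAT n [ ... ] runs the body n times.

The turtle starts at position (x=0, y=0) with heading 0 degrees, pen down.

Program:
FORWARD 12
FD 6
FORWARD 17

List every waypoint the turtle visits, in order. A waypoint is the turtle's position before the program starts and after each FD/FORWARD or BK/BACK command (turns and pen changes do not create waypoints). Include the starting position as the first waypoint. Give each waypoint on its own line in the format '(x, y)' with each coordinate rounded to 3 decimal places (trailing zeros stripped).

Executing turtle program step by step:
Start: pos=(0,0), heading=0, pen down
FD 12: (0,0) -> (12,0) [heading=0, draw]
FD 6: (12,0) -> (18,0) [heading=0, draw]
FD 17: (18,0) -> (35,0) [heading=0, draw]
Final: pos=(35,0), heading=0, 3 segment(s) drawn
Waypoints (4 total):
(0, 0)
(12, 0)
(18, 0)
(35, 0)

Answer: (0, 0)
(12, 0)
(18, 0)
(35, 0)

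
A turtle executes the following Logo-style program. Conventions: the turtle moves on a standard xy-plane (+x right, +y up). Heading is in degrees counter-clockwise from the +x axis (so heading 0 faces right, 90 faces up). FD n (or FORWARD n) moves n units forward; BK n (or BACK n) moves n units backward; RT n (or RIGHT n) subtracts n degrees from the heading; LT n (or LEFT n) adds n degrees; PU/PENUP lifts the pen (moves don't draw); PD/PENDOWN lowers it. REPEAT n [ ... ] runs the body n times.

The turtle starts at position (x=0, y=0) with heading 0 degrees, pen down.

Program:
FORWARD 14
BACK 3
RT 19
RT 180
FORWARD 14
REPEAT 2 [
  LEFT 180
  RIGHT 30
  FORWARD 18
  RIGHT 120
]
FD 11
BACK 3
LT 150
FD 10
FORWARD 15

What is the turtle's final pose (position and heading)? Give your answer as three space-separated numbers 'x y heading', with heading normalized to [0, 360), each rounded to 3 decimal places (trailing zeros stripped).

Executing turtle program step by step:
Start: pos=(0,0), heading=0, pen down
FD 14: (0,0) -> (14,0) [heading=0, draw]
BK 3: (14,0) -> (11,0) [heading=0, draw]
RT 19: heading 0 -> 341
RT 180: heading 341 -> 161
FD 14: (11,0) -> (-2.237,4.558) [heading=161, draw]
REPEAT 2 [
  -- iteration 1/2 --
  LT 180: heading 161 -> 341
  RT 30: heading 341 -> 311
  FD 18: (-2.237,4.558) -> (9.572,-9.027) [heading=311, draw]
  RT 120: heading 311 -> 191
  -- iteration 2/2 --
  LT 180: heading 191 -> 11
  RT 30: heading 11 -> 341
  FD 18: (9.572,-9.027) -> (26.591,-14.887) [heading=341, draw]
  RT 120: heading 341 -> 221
]
FD 11: (26.591,-14.887) -> (18.289,-22.104) [heading=221, draw]
BK 3: (18.289,-22.104) -> (20.553,-20.136) [heading=221, draw]
LT 150: heading 221 -> 11
FD 10: (20.553,-20.136) -> (30.37,-18.227) [heading=11, draw]
FD 15: (30.37,-18.227) -> (45.094,-15.365) [heading=11, draw]
Final: pos=(45.094,-15.365), heading=11, 9 segment(s) drawn

Answer: 45.094 -15.365 11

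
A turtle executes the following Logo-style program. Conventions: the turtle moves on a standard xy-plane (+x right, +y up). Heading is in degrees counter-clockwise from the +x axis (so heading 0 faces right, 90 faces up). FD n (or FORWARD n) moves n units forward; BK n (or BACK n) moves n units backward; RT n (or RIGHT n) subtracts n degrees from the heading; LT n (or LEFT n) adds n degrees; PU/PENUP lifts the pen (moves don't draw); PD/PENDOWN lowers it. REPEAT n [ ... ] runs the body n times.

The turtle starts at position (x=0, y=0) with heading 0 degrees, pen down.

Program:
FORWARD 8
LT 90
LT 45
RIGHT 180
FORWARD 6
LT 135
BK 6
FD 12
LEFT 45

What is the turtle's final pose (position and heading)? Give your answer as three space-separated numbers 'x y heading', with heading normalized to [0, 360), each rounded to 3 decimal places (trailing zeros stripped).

Answer: 12.243 1.757 135

Derivation:
Executing turtle program step by step:
Start: pos=(0,0), heading=0, pen down
FD 8: (0,0) -> (8,0) [heading=0, draw]
LT 90: heading 0 -> 90
LT 45: heading 90 -> 135
RT 180: heading 135 -> 315
FD 6: (8,0) -> (12.243,-4.243) [heading=315, draw]
LT 135: heading 315 -> 90
BK 6: (12.243,-4.243) -> (12.243,-10.243) [heading=90, draw]
FD 12: (12.243,-10.243) -> (12.243,1.757) [heading=90, draw]
LT 45: heading 90 -> 135
Final: pos=(12.243,1.757), heading=135, 4 segment(s) drawn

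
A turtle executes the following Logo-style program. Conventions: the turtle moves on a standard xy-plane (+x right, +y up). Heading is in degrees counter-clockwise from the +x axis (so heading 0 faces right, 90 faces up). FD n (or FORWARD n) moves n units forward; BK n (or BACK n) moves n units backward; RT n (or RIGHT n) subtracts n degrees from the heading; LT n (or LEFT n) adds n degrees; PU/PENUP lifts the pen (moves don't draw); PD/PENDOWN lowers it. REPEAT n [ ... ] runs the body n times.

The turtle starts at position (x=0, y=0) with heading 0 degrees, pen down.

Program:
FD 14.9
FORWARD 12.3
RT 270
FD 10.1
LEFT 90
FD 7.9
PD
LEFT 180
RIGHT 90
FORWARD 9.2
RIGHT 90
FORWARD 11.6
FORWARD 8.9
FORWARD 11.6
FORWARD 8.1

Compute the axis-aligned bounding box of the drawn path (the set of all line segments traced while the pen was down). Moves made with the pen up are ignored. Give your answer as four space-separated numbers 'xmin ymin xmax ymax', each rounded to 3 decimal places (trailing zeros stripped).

Answer: -20.9 0 27.2 10.1

Derivation:
Executing turtle program step by step:
Start: pos=(0,0), heading=0, pen down
FD 14.9: (0,0) -> (14.9,0) [heading=0, draw]
FD 12.3: (14.9,0) -> (27.2,0) [heading=0, draw]
RT 270: heading 0 -> 90
FD 10.1: (27.2,0) -> (27.2,10.1) [heading=90, draw]
LT 90: heading 90 -> 180
FD 7.9: (27.2,10.1) -> (19.3,10.1) [heading=180, draw]
PD: pen down
LT 180: heading 180 -> 0
RT 90: heading 0 -> 270
FD 9.2: (19.3,10.1) -> (19.3,0.9) [heading=270, draw]
RT 90: heading 270 -> 180
FD 11.6: (19.3,0.9) -> (7.7,0.9) [heading=180, draw]
FD 8.9: (7.7,0.9) -> (-1.2,0.9) [heading=180, draw]
FD 11.6: (-1.2,0.9) -> (-12.8,0.9) [heading=180, draw]
FD 8.1: (-12.8,0.9) -> (-20.9,0.9) [heading=180, draw]
Final: pos=(-20.9,0.9), heading=180, 9 segment(s) drawn

Segment endpoints: x in {-20.9, -12.8, -1.2, 0, 7.7, 14.9, 19.3, 27.2, 27.2}, y in {0, 0.9, 0.9, 0.9, 0.9, 0.9, 10.1, 10.1}
xmin=-20.9, ymin=0, xmax=27.2, ymax=10.1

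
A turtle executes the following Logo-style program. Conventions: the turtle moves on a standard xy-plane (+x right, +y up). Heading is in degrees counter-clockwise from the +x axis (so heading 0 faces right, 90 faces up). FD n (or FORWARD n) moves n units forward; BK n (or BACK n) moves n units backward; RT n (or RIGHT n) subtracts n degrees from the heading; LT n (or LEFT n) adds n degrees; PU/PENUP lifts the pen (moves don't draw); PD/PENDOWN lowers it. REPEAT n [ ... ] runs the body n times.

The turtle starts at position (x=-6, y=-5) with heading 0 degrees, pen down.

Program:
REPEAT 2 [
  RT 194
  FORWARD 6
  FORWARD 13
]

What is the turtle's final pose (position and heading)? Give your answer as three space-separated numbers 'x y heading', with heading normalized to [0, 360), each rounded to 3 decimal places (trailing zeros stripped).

Executing turtle program step by step:
Start: pos=(-6,-5), heading=0, pen down
REPEAT 2 [
  -- iteration 1/2 --
  RT 194: heading 0 -> 166
  FD 6: (-6,-5) -> (-11.822,-3.548) [heading=166, draw]
  FD 13: (-11.822,-3.548) -> (-24.436,-0.403) [heading=166, draw]
  -- iteration 2/2 --
  RT 194: heading 166 -> 332
  FD 6: (-24.436,-0.403) -> (-19.138,-3.22) [heading=332, draw]
  FD 13: (-19.138,-3.22) -> (-7.66,-9.323) [heading=332, draw]
]
Final: pos=(-7.66,-9.323), heading=332, 4 segment(s) drawn

Answer: -7.66 -9.323 332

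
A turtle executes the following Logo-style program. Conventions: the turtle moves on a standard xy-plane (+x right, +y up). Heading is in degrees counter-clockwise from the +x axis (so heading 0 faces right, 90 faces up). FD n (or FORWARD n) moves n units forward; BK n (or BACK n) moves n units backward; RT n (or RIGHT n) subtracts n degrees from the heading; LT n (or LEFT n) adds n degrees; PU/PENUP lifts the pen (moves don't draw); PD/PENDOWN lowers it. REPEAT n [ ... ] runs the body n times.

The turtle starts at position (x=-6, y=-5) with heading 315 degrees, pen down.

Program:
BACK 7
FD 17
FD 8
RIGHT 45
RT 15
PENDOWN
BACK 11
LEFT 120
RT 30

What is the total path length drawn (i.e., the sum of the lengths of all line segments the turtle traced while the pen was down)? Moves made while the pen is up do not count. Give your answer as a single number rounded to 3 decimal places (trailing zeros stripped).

Executing turtle program step by step:
Start: pos=(-6,-5), heading=315, pen down
BK 7: (-6,-5) -> (-10.95,-0.05) [heading=315, draw]
FD 17: (-10.95,-0.05) -> (1.071,-12.071) [heading=315, draw]
FD 8: (1.071,-12.071) -> (6.728,-17.728) [heading=315, draw]
RT 45: heading 315 -> 270
RT 15: heading 270 -> 255
PD: pen down
BK 11: (6.728,-17.728) -> (9.575,-7.103) [heading=255, draw]
LT 120: heading 255 -> 15
RT 30: heading 15 -> 345
Final: pos=(9.575,-7.103), heading=345, 4 segment(s) drawn

Segment lengths:
  seg 1: (-6,-5) -> (-10.95,-0.05), length = 7
  seg 2: (-10.95,-0.05) -> (1.071,-12.071), length = 17
  seg 3: (1.071,-12.071) -> (6.728,-17.728), length = 8
  seg 4: (6.728,-17.728) -> (9.575,-7.103), length = 11
Total = 43

Answer: 43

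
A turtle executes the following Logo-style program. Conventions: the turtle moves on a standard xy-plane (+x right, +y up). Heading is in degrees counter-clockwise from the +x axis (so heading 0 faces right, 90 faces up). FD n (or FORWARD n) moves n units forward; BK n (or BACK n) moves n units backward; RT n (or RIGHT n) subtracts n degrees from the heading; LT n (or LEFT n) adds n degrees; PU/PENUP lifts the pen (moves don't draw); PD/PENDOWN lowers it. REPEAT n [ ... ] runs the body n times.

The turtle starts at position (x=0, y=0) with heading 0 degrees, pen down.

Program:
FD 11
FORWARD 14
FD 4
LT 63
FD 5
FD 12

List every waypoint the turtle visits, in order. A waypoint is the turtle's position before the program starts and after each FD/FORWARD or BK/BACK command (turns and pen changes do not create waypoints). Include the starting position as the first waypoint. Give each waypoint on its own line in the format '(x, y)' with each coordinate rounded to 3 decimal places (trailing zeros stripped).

Executing turtle program step by step:
Start: pos=(0,0), heading=0, pen down
FD 11: (0,0) -> (11,0) [heading=0, draw]
FD 14: (11,0) -> (25,0) [heading=0, draw]
FD 4: (25,0) -> (29,0) [heading=0, draw]
LT 63: heading 0 -> 63
FD 5: (29,0) -> (31.27,4.455) [heading=63, draw]
FD 12: (31.27,4.455) -> (36.718,15.147) [heading=63, draw]
Final: pos=(36.718,15.147), heading=63, 5 segment(s) drawn
Waypoints (6 total):
(0, 0)
(11, 0)
(25, 0)
(29, 0)
(31.27, 4.455)
(36.718, 15.147)

Answer: (0, 0)
(11, 0)
(25, 0)
(29, 0)
(31.27, 4.455)
(36.718, 15.147)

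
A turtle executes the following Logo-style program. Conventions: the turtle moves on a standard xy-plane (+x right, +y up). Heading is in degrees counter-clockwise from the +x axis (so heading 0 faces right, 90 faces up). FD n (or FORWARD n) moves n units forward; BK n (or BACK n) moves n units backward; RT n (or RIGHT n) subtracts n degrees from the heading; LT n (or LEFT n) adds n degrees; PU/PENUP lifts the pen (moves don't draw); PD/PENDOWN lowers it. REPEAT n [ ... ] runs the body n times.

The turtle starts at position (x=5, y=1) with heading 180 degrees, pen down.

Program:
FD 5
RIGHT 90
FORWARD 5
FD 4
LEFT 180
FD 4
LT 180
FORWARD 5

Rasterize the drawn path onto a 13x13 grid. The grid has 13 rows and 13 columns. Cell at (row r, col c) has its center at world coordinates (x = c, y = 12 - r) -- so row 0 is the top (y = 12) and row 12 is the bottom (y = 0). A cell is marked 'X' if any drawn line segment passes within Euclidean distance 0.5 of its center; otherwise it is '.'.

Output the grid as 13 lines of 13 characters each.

Answer: .............
X............
X............
X............
X............
X............
X............
X............
X............
X............
X............
XXXXXX.......
.............

Derivation:
Segment 0: (5,1) -> (0,1)
Segment 1: (0,1) -> (0,6)
Segment 2: (0,6) -> (0,10)
Segment 3: (0,10) -> (-0,6)
Segment 4: (-0,6) -> (0,11)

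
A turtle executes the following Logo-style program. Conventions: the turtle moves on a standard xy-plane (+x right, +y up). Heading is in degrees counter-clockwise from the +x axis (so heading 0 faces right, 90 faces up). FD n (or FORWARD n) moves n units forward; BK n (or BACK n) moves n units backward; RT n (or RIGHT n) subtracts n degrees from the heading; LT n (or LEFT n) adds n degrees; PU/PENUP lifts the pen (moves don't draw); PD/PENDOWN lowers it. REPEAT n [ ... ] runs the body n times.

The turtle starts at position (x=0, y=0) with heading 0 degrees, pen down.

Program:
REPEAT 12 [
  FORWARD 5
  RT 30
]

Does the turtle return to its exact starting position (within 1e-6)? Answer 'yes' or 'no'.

Executing turtle program step by step:
Start: pos=(0,0), heading=0, pen down
REPEAT 12 [
  -- iteration 1/12 --
  FD 5: (0,0) -> (5,0) [heading=0, draw]
  RT 30: heading 0 -> 330
  -- iteration 2/12 --
  FD 5: (5,0) -> (9.33,-2.5) [heading=330, draw]
  RT 30: heading 330 -> 300
  -- iteration 3/12 --
  FD 5: (9.33,-2.5) -> (11.83,-6.83) [heading=300, draw]
  RT 30: heading 300 -> 270
  -- iteration 4/12 --
  FD 5: (11.83,-6.83) -> (11.83,-11.83) [heading=270, draw]
  RT 30: heading 270 -> 240
  -- iteration 5/12 --
  FD 5: (11.83,-11.83) -> (9.33,-16.16) [heading=240, draw]
  RT 30: heading 240 -> 210
  -- iteration 6/12 --
  FD 5: (9.33,-16.16) -> (5,-18.66) [heading=210, draw]
  RT 30: heading 210 -> 180
  -- iteration 7/12 --
  FD 5: (5,-18.66) -> (0,-18.66) [heading=180, draw]
  RT 30: heading 180 -> 150
  -- iteration 8/12 --
  FD 5: (0,-18.66) -> (-4.33,-16.16) [heading=150, draw]
  RT 30: heading 150 -> 120
  -- iteration 9/12 --
  FD 5: (-4.33,-16.16) -> (-6.83,-11.83) [heading=120, draw]
  RT 30: heading 120 -> 90
  -- iteration 10/12 --
  FD 5: (-6.83,-11.83) -> (-6.83,-6.83) [heading=90, draw]
  RT 30: heading 90 -> 60
  -- iteration 11/12 --
  FD 5: (-6.83,-6.83) -> (-4.33,-2.5) [heading=60, draw]
  RT 30: heading 60 -> 30
  -- iteration 12/12 --
  FD 5: (-4.33,-2.5) -> (0,0) [heading=30, draw]
  RT 30: heading 30 -> 0
]
Final: pos=(0,0), heading=0, 12 segment(s) drawn

Start position: (0, 0)
Final position: (0, 0)
Distance = 0; < 1e-6 -> CLOSED

Answer: yes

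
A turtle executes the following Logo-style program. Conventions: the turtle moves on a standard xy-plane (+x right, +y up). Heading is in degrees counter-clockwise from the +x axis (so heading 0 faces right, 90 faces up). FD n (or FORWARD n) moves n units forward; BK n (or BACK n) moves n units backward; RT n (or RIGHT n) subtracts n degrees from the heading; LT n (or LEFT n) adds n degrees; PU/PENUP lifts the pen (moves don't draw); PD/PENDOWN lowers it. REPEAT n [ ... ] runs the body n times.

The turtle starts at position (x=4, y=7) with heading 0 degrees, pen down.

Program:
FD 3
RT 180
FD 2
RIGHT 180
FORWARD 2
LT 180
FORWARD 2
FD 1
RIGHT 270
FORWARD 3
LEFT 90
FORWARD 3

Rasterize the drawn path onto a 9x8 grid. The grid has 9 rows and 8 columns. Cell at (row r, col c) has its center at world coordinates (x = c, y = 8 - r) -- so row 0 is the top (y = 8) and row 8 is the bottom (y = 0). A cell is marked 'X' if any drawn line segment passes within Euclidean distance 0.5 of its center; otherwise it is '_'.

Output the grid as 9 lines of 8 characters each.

Answer: ________
____XXXX
____X___
____X___
____XXXX
________
________
________
________

Derivation:
Segment 0: (4,7) -> (7,7)
Segment 1: (7,7) -> (5,7)
Segment 2: (5,7) -> (7,7)
Segment 3: (7,7) -> (5,7)
Segment 4: (5,7) -> (4,7)
Segment 5: (4,7) -> (4,4)
Segment 6: (4,4) -> (7,4)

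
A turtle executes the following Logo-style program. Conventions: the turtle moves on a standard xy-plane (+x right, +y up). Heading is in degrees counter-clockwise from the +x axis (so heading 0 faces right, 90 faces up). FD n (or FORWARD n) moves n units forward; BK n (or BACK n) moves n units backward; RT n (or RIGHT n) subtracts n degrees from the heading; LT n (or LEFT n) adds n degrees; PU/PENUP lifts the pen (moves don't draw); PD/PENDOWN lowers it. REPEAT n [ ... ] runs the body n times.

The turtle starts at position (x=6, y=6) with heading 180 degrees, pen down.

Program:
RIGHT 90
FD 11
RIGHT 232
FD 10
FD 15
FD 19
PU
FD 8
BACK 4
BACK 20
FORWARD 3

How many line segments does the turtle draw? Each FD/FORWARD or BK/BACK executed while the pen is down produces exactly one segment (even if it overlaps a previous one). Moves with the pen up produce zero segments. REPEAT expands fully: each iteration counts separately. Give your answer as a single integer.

Executing turtle program step by step:
Start: pos=(6,6), heading=180, pen down
RT 90: heading 180 -> 90
FD 11: (6,6) -> (6,17) [heading=90, draw]
RT 232: heading 90 -> 218
FD 10: (6,17) -> (-1.88,10.843) [heading=218, draw]
FD 15: (-1.88,10.843) -> (-13.7,1.608) [heading=218, draw]
FD 19: (-13.7,1.608) -> (-28.672,-10.089) [heading=218, draw]
PU: pen up
FD 8: (-28.672,-10.089) -> (-34.977,-15.014) [heading=218, move]
BK 4: (-34.977,-15.014) -> (-31.825,-12.552) [heading=218, move]
BK 20: (-31.825,-12.552) -> (-16.064,-0.239) [heading=218, move]
FD 3: (-16.064,-0.239) -> (-18.428,-2.086) [heading=218, move]
Final: pos=(-18.428,-2.086), heading=218, 4 segment(s) drawn
Segments drawn: 4

Answer: 4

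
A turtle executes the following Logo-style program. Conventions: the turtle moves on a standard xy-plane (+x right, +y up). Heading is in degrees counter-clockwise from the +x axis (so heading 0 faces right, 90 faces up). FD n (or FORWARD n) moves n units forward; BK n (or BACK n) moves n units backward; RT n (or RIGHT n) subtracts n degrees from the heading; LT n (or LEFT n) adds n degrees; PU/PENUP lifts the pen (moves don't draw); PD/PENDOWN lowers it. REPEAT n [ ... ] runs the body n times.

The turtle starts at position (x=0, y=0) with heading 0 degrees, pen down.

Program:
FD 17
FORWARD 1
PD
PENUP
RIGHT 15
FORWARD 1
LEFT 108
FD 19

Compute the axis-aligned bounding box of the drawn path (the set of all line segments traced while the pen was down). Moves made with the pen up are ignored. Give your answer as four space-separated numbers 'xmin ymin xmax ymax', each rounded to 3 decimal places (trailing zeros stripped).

Executing turtle program step by step:
Start: pos=(0,0), heading=0, pen down
FD 17: (0,0) -> (17,0) [heading=0, draw]
FD 1: (17,0) -> (18,0) [heading=0, draw]
PD: pen down
PU: pen up
RT 15: heading 0 -> 345
FD 1: (18,0) -> (18.966,-0.259) [heading=345, move]
LT 108: heading 345 -> 93
FD 19: (18.966,-0.259) -> (17.972,18.715) [heading=93, move]
Final: pos=(17.972,18.715), heading=93, 2 segment(s) drawn

Segment endpoints: x in {0, 17, 18}, y in {0}
xmin=0, ymin=0, xmax=18, ymax=0

Answer: 0 0 18 0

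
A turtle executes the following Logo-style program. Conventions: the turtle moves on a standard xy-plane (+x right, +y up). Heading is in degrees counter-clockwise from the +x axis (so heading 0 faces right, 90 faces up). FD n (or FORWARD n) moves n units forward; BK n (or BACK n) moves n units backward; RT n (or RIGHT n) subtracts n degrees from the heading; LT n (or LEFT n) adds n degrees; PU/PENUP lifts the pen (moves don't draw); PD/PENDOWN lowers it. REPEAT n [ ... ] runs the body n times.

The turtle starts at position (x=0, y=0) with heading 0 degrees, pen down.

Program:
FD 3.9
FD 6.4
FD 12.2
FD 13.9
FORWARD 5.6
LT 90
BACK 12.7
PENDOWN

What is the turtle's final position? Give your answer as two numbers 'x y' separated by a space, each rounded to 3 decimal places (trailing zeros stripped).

Executing turtle program step by step:
Start: pos=(0,0), heading=0, pen down
FD 3.9: (0,0) -> (3.9,0) [heading=0, draw]
FD 6.4: (3.9,0) -> (10.3,0) [heading=0, draw]
FD 12.2: (10.3,0) -> (22.5,0) [heading=0, draw]
FD 13.9: (22.5,0) -> (36.4,0) [heading=0, draw]
FD 5.6: (36.4,0) -> (42,0) [heading=0, draw]
LT 90: heading 0 -> 90
BK 12.7: (42,0) -> (42,-12.7) [heading=90, draw]
PD: pen down
Final: pos=(42,-12.7), heading=90, 6 segment(s) drawn

Answer: 42 -12.7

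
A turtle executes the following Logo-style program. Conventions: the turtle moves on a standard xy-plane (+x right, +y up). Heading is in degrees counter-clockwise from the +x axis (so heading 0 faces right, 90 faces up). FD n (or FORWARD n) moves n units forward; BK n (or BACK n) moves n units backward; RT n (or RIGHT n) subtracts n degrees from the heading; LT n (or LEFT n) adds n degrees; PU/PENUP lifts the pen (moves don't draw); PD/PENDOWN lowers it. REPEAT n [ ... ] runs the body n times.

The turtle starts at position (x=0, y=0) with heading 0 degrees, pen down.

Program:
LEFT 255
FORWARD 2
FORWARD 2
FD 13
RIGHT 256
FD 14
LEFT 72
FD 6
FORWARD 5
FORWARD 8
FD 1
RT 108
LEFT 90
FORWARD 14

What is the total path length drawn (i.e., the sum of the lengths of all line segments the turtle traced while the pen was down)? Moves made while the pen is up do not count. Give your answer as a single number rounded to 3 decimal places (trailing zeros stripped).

Answer: 65

Derivation:
Executing turtle program step by step:
Start: pos=(0,0), heading=0, pen down
LT 255: heading 0 -> 255
FD 2: (0,0) -> (-0.518,-1.932) [heading=255, draw]
FD 2: (-0.518,-1.932) -> (-1.035,-3.864) [heading=255, draw]
FD 13: (-1.035,-3.864) -> (-4.4,-16.421) [heading=255, draw]
RT 256: heading 255 -> 359
FD 14: (-4.4,-16.421) -> (9.598,-16.665) [heading=359, draw]
LT 72: heading 359 -> 71
FD 6: (9.598,-16.665) -> (11.551,-10.992) [heading=71, draw]
FD 5: (11.551,-10.992) -> (13.179,-6.264) [heading=71, draw]
FD 8: (13.179,-6.264) -> (15.784,1.3) [heading=71, draw]
FD 1: (15.784,1.3) -> (16.109,2.245) [heading=71, draw]
RT 108: heading 71 -> 323
LT 90: heading 323 -> 53
FD 14: (16.109,2.245) -> (24.535,13.426) [heading=53, draw]
Final: pos=(24.535,13.426), heading=53, 9 segment(s) drawn

Segment lengths:
  seg 1: (0,0) -> (-0.518,-1.932), length = 2
  seg 2: (-0.518,-1.932) -> (-1.035,-3.864), length = 2
  seg 3: (-1.035,-3.864) -> (-4.4,-16.421), length = 13
  seg 4: (-4.4,-16.421) -> (9.598,-16.665), length = 14
  seg 5: (9.598,-16.665) -> (11.551,-10.992), length = 6
  seg 6: (11.551,-10.992) -> (13.179,-6.264), length = 5
  seg 7: (13.179,-6.264) -> (15.784,1.3), length = 8
  seg 8: (15.784,1.3) -> (16.109,2.245), length = 1
  seg 9: (16.109,2.245) -> (24.535,13.426), length = 14
Total = 65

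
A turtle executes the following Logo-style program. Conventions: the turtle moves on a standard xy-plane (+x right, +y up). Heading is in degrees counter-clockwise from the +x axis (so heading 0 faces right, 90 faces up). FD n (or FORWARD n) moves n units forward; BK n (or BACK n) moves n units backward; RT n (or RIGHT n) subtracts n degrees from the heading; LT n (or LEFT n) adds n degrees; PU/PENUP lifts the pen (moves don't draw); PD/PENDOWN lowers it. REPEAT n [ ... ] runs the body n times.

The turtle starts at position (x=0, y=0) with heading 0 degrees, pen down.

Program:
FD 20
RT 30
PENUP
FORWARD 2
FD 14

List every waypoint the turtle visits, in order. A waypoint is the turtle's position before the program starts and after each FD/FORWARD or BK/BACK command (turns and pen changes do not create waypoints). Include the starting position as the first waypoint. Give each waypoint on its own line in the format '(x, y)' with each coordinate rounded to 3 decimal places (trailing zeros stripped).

Answer: (0, 0)
(20, 0)
(21.732, -1)
(33.856, -8)

Derivation:
Executing turtle program step by step:
Start: pos=(0,0), heading=0, pen down
FD 20: (0,0) -> (20,0) [heading=0, draw]
RT 30: heading 0 -> 330
PU: pen up
FD 2: (20,0) -> (21.732,-1) [heading=330, move]
FD 14: (21.732,-1) -> (33.856,-8) [heading=330, move]
Final: pos=(33.856,-8), heading=330, 1 segment(s) drawn
Waypoints (4 total):
(0, 0)
(20, 0)
(21.732, -1)
(33.856, -8)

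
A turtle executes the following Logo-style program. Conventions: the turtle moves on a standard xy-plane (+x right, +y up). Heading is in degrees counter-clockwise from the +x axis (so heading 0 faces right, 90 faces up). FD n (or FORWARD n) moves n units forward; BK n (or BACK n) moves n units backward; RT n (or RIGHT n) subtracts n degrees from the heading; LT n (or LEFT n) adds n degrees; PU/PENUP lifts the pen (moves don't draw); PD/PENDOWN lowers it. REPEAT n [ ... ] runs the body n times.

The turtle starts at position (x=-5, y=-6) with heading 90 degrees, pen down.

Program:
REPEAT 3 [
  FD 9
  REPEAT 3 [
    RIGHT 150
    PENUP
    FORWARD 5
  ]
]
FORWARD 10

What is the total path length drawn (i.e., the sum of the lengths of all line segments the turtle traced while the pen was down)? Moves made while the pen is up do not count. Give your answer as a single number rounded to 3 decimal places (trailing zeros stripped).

Executing turtle program step by step:
Start: pos=(-5,-6), heading=90, pen down
REPEAT 3 [
  -- iteration 1/3 --
  FD 9: (-5,-6) -> (-5,3) [heading=90, draw]
  REPEAT 3 [
    -- iteration 1/3 --
    RT 150: heading 90 -> 300
    PU: pen up
    FD 5: (-5,3) -> (-2.5,-1.33) [heading=300, move]
    -- iteration 2/3 --
    RT 150: heading 300 -> 150
    PU: pen up
    FD 5: (-2.5,-1.33) -> (-6.83,1.17) [heading=150, move]
    -- iteration 3/3 --
    RT 150: heading 150 -> 0
    PU: pen up
    FD 5: (-6.83,1.17) -> (-1.83,1.17) [heading=0, move]
  ]
  -- iteration 2/3 --
  FD 9: (-1.83,1.17) -> (7.17,1.17) [heading=0, move]
  REPEAT 3 [
    -- iteration 1/3 --
    RT 150: heading 0 -> 210
    PU: pen up
    FD 5: (7.17,1.17) -> (2.84,-1.33) [heading=210, move]
    -- iteration 2/3 --
    RT 150: heading 210 -> 60
    PU: pen up
    FD 5: (2.84,-1.33) -> (5.34,3) [heading=60, move]
    -- iteration 3/3 --
    RT 150: heading 60 -> 270
    PU: pen up
    FD 5: (5.34,3) -> (5.34,-2) [heading=270, move]
  ]
  -- iteration 3/3 --
  FD 9: (5.34,-2) -> (5.34,-11) [heading=270, move]
  REPEAT 3 [
    -- iteration 1/3 --
    RT 150: heading 270 -> 120
    PU: pen up
    FD 5: (5.34,-11) -> (2.84,-6.67) [heading=120, move]
    -- iteration 2/3 --
    RT 150: heading 120 -> 330
    PU: pen up
    FD 5: (2.84,-6.67) -> (7.17,-9.17) [heading=330, move]
    -- iteration 3/3 --
    RT 150: heading 330 -> 180
    PU: pen up
    FD 5: (7.17,-9.17) -> (2.17,-9.17) [heading=180, move]
  ]
]
FD 10: (2.17,-9.17) -> (-7.83,-9.17) [heading=180, move]
Final: pos=(-7.83,-9.17), heading=180, 1 segment(s) drawn

Segment lengths:
  seg 1: (-5,-6) -> (-5,3), length = 9
Total = 9

Answer: 9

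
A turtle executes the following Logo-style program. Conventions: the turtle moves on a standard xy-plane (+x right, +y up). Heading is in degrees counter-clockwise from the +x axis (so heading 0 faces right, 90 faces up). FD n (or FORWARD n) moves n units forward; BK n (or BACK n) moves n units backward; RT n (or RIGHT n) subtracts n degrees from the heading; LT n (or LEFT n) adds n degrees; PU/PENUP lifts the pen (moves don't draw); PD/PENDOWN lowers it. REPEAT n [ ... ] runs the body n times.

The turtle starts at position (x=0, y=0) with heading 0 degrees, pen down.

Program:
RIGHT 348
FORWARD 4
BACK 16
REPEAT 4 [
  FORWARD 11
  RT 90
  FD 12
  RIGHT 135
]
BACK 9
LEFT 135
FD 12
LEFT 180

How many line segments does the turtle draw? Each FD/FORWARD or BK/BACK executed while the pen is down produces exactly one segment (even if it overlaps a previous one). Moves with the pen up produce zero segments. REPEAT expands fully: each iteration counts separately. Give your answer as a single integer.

Executing turtle program step by step:
Start: pos=(0,0), heading=0, pen down
RT 348: heading 0 -> 12
FD 4: (0,0) -> (3.913,0.832) [heading=12, draw]
BK 16: (3.913,0.832) -> (-11.738,-2.495) [heading=12, draw]
REPEAT 4 [
  -- iteration 1/4 --
  FD 11: (-11.738,-2.495) -> (-0.978,-0.208) [heading=12, draw]
  RT 90: heading 12 -> 282
  FD 12: (-0.978,-0.208) -> (1.517,-11.946) [heading=282, draw]
  RT 135: heading 282 -> 147
  -- iteration 2/4 --
  FD 11: (1.517,-11.946) -> (-7.709,-5.955) [heading=147, draw]
  RT 90: heading 147 -> 57
  FD 12: (-7.709,-5.955) -> (-1.173,4.109) [heading=57, draw]
  RT 135: heading 57 -> 282
  -- iteration 3/4 --
  FD 11: (-1.173,4.109) -> (1.114,-6.65) [heading=282, draw]
  RT 90: heading 282 -> 192
  FD 12: (1.114,-6.65) -> (-10.624,-9.145) [heading=192, draw]
  RT 135: heading 192 -> 57
  -- iteration 4/4 --
  FD 11: (-10.624,-9.145) -> (-4.633,0.08) [heading=57, draw]
  RT 90: heading 57 -> 327
  FD 12: (-4.633,0.08) -> (5.431,-6.455) [heading=327, draw]
  RT 135: heading 327 -> 192
]
BK 9: (5.431,-6.455) -> (14.235,-4.584) [heading=192, draw]
LT 135: heading 192 -> 327
FD 12: (14.235,-4.584) -> (24.299,-11.12) [heading=327, draw]
LT 180: heading 327 -> 147
Final: pos=(24.299,-11.12), heading=147, 12 segment(s) drawn
Segments drawn: 12

Answer: 12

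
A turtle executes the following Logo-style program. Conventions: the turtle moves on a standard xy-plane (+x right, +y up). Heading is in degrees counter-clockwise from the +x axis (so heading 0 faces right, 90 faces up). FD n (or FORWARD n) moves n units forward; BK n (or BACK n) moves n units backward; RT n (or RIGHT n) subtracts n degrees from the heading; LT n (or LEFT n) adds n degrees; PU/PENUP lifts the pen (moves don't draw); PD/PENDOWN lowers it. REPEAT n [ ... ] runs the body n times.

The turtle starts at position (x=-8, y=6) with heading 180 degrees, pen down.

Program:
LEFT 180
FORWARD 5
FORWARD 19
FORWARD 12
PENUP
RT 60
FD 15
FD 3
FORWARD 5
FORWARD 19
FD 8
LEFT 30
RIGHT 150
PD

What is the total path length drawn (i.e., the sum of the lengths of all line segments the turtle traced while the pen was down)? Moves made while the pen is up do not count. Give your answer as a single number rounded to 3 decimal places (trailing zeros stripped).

Answer: 36

Derivation:
Executing turtle program step by step:
Start: pos=(-8,6), heading=180, pen down
LT 180: heading 180 -> 0
FD 5: (-8,6) -> (-3,6) [heading=0, draw]
FD 19: (-3,6) -> (16,6) [heading=0, draw]
FD 12: (16,6) -> (28,6) [heading=0, draw]
PU: pen up
RT 60: heading 0 -> 300
FD 15: (28,6) -> (35.5,-6.99) [heading=300, move]
FD 3: (35.5,-6.99) -> (37,-9.588) [heading=300, move]
FD 5: (37,-9.588) -> (39.5,-13.919) [heading=300, move]
FD 19: (39.5,-13.919) -> (49,-30.373) [heading=300, move]
FD 8: (49,-30.373) -> (53,-37.301) [heading=300, move]
LT 30: heading 300 -> 330
RT 150: heading 330 -> 180
PD: pen down
Final: pos=(53,-37.301), heading=180, 3 segment(s) drawn

Segment lengths:
  seg 1: (-8,6) -> (-3,6), length = 5
  seg 2: (-3,6) -> (16,6), length = 19
  seg 3: (16,6) -> (28,6), length = 12
Total = 36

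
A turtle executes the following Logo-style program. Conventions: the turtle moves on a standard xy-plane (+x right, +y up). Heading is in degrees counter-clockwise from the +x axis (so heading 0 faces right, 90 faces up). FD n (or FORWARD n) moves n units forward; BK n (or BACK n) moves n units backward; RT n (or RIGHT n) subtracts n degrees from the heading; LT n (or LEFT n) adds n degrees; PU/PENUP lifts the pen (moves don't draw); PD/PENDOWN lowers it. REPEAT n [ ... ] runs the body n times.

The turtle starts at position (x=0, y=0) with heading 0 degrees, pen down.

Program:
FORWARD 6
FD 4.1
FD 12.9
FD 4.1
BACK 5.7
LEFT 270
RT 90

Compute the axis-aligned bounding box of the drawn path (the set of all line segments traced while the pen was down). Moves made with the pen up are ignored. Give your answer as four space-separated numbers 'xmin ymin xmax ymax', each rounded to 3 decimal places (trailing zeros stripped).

Answer: 0 0 27.1 0

Derivation:
Executing turtle program step by step:
Start: pos=(0,0), heading=0, pen down
FD 6: (0,0) -> (6,0) [heading=0, draw]
FD 4.1: (6,0) -> (10.1,0) [heading=0, draw]
FD 12.9: (10.1,0) -> (23,0) [heading=0, draw]
FD 4.1: (23,0) -> (27.1,0) [heading=0, draw]
BK 5.7: (27.1,0) -> (21.4,0) [heading=0, draw]
LT 270: heading 0 -> 270
RT 90: heading 270 -> 180
Final: pos=(21.4,0), heading=180, 5 segment(s) drawn

Segment endpoints: x in {0, 6, 10.1, 21.4, 23, 27.1}, y in {0}
xmin=0, ymin=0, xmax=27.1, ymax=0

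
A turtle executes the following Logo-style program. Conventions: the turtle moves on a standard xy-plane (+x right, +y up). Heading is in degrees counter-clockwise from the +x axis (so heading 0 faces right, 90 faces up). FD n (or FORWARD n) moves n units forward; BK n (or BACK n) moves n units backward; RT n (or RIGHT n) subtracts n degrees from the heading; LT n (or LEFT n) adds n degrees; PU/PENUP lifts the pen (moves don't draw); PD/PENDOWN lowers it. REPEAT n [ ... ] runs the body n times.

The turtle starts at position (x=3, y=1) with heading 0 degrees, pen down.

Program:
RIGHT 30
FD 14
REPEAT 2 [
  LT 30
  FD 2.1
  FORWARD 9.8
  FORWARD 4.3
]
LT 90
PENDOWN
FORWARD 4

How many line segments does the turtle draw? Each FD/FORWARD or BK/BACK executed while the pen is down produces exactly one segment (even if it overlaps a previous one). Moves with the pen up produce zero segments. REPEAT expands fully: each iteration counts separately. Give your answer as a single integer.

Executing turtle program step by step:
Start: pos=(3,1), heading=0, pen down
RT 30: heading 0 -> 330
FD 14: (3,1) -> (15.124,-6) [heading=330, draw]
REPEAT 2 [
  -- iteration 1/2 --
  LT 30: heading 330 -> 0
  FD 2.1: (15.124,-6) -> (17.224,-6) [heading=0, draw]
  FD 9.8: (17.224,-6) -> (27.024,-6) [heading=0, draw]
  FD 4.3: (27.024,-6) -> (31.324,-6) [heading=0, draw]
  -- iteration 2/2 --
  LT 30: heading 0 -> 30
  FD 2.1: (31.324,-6) -> (33.143,-4.95) [heading=30, draw]
  FD 9.8: (33.143,-4.95) -> (41.63,-0.05) [heading=30, draw]
  FD 4.3: (41.63,-0.05) -> (45.354,2.1) [heading=30, draw]
]
LT 90: heading 30 -> 120
PD: pen down
FD 4: (45.354,2.1) -> (43.354,5.564) [heading=120, draw]
Final: pos=(43.354,5.564), heading=120, 8 segment(s) drawn
Segments drawn: 8

Answer: 8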